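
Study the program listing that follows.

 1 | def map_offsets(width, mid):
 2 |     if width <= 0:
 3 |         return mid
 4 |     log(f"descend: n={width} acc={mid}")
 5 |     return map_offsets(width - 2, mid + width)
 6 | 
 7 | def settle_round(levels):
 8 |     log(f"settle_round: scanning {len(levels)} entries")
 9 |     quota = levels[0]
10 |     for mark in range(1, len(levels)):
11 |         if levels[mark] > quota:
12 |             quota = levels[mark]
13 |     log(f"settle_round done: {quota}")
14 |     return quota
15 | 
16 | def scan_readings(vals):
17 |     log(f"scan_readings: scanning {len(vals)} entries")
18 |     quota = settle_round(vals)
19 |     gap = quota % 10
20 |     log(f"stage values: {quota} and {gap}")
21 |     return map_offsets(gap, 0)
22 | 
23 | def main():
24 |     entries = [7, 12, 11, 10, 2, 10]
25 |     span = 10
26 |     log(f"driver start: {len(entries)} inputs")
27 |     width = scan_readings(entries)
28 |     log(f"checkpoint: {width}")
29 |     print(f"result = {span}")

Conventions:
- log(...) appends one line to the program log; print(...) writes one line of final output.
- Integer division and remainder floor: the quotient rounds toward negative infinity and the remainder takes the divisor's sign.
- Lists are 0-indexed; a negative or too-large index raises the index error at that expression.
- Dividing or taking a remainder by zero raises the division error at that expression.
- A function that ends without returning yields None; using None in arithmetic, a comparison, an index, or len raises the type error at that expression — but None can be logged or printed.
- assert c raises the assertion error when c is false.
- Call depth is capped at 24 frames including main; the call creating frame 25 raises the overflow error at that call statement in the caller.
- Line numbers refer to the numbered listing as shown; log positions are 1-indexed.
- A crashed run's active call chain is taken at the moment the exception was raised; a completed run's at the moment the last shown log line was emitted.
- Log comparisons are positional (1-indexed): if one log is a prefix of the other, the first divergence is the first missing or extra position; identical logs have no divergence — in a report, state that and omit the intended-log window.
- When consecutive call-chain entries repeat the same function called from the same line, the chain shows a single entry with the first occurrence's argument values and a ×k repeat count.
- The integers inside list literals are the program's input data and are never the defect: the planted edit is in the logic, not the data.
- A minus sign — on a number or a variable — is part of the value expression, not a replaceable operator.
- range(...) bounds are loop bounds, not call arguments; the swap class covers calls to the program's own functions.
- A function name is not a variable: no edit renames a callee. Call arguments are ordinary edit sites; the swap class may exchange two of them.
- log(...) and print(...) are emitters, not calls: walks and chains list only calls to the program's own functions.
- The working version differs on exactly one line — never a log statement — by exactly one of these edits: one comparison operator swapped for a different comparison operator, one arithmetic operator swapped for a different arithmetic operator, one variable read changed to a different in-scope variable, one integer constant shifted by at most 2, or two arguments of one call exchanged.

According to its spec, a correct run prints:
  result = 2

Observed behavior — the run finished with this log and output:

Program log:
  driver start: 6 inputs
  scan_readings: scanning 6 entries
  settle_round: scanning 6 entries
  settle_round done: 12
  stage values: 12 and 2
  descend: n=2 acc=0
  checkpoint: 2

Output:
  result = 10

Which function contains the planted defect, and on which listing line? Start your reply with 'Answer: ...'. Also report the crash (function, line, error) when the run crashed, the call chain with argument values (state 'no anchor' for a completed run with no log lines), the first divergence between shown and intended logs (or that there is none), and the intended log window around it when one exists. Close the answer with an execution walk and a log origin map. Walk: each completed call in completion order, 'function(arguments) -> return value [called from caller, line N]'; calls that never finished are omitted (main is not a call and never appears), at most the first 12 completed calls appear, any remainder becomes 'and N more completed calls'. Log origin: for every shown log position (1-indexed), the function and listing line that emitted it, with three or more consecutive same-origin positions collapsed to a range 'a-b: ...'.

Answer: the defect is in main at line 29.
Key observation: Every logged value matches the working version; the printed result is what differs.
Call chain: main.
First divergence: none — the logs agree in full.
Execution walk:
  settle_round([7, 12, 11, 10, 2, 10]) -> 12  [called from scan_readings, line 18]
  map_offsets(0, 2) -> 2  [called from map_offsets, line 5]
  map_offsets(2, 0) -> 2  [called from scan_readings, line 21]
  scan_readings([7, 12, 11, 10, 2, 10]) -> 2  [called from main, line 27]
Origin of each log line:
  1: from main, line 26
  2: from scan_readings, line 17
  3: from settle_round, line 8
  4: from settle_round, line 13
  5: from scan_readings, line 20
  6: from map_offsets, line 4
  7: from main, line 28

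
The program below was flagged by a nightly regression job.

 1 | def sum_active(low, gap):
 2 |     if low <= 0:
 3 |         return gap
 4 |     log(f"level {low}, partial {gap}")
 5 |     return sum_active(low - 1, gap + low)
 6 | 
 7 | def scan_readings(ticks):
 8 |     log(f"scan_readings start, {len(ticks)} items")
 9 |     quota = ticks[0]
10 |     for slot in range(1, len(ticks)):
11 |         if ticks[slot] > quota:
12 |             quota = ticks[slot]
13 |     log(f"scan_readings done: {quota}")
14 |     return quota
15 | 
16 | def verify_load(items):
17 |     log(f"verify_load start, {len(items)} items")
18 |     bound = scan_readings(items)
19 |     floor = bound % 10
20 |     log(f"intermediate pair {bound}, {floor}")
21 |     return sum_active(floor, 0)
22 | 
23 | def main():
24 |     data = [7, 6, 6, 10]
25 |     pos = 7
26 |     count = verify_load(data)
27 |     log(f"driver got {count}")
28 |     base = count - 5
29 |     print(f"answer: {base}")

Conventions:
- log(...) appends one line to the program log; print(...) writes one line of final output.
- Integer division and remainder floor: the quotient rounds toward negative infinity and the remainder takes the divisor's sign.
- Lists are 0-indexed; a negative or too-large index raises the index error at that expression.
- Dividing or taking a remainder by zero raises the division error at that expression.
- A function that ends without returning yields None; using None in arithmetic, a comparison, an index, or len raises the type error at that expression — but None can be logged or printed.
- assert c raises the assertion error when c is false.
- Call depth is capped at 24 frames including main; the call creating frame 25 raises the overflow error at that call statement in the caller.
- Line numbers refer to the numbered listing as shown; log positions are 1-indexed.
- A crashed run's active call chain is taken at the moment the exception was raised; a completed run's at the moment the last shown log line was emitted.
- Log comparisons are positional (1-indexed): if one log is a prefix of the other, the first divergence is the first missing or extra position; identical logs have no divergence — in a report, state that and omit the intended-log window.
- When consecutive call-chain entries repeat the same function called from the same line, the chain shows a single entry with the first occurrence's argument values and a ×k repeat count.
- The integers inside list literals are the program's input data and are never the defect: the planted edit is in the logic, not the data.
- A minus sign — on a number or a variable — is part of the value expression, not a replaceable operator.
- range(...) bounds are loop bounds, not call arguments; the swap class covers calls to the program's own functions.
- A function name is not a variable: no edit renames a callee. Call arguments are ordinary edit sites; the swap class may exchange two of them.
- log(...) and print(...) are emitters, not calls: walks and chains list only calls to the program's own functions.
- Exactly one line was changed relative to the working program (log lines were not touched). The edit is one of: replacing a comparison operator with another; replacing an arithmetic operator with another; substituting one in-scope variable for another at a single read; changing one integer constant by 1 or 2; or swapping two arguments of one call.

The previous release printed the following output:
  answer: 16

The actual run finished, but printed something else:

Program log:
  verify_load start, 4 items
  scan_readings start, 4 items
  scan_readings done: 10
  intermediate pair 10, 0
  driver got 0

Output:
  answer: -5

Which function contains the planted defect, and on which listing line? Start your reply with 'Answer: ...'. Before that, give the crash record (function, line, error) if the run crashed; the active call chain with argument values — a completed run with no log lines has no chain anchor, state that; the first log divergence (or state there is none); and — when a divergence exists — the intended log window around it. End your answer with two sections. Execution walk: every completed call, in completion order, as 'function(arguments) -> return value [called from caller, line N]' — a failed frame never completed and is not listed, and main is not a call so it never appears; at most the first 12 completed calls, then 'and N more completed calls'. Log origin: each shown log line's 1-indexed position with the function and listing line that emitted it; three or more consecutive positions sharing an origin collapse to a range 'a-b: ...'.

Answer: the defect is in scan_readings at line 11.
Key fact: Log line 3 is where behavior first shows: 'scan_readings done: 10' appears instead of 'scan_readings done: 6'.
Call chain: main.
First divergence: at position 3 the run shows 'scan_readings done: 10' where the working version logs 'scan_readings done: 6'.
Intended log window:
  1: verify_load start, 4 items
  2: scan_readings start, 4 items
  3: scan_readings done: 6
  4: intermediate pair 6, 6
Execution walk:
  scan_readings([7, 6, 6, 10]) -> 10  [called from verify_load, line 18]
  sum_active(0, 0) -> 0  [called from verify_load, line 21]
  verify_load([7, 6, 6, 10]) -> 0  [called from main, line 26]
Log origins:
  1: logged in verify_load at line 17
  2: logged in scan_readings at line 8
  3: logged in scan_readings at line 13
  4: logged in verify_load at line 20
  5: logged in main at line 27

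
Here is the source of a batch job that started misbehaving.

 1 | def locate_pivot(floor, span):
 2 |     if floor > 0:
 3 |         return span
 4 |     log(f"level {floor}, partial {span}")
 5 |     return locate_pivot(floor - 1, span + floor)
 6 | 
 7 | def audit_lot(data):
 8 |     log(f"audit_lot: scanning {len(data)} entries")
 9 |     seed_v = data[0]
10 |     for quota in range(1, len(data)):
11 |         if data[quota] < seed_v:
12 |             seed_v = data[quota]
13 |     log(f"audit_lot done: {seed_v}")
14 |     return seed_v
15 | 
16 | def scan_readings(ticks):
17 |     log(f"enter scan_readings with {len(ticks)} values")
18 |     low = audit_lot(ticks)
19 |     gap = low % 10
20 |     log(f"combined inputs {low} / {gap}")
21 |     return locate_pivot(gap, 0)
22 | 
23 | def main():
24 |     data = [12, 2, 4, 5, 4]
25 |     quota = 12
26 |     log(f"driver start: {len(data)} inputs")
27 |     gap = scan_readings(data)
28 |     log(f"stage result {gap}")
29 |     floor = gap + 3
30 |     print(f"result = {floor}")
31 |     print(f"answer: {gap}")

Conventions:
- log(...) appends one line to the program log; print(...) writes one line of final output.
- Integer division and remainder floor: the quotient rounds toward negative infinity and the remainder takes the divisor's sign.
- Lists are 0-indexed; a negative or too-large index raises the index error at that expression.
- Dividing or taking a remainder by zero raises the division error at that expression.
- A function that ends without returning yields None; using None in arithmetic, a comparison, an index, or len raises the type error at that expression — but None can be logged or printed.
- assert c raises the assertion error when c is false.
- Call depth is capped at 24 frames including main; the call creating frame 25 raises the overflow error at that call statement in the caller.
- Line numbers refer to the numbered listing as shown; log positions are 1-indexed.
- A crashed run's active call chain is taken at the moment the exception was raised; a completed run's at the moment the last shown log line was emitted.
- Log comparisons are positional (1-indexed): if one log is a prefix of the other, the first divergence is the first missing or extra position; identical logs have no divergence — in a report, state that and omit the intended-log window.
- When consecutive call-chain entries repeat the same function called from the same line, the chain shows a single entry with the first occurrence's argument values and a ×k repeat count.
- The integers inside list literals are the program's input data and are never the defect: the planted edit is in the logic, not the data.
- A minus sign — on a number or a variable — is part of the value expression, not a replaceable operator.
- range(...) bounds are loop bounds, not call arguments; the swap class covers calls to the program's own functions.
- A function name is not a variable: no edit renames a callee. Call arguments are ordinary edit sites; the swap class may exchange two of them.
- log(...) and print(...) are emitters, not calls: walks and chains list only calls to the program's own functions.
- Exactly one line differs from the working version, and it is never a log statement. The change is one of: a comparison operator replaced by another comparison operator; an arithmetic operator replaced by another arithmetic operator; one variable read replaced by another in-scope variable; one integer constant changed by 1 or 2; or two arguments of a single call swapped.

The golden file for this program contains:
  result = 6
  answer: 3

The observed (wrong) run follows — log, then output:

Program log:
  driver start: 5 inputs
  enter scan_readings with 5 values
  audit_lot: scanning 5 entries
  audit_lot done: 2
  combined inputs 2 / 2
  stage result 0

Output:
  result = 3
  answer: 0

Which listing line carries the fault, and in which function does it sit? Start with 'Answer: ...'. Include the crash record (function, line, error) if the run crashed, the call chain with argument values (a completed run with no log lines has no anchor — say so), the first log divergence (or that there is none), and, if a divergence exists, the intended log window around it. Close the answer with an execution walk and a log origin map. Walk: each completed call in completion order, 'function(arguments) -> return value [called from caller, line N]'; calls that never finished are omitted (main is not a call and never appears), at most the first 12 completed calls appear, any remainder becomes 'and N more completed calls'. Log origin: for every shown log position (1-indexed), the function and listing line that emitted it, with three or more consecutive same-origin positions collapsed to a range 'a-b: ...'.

Answer: the defect is in locate_pivot at line 2.
Key observation: The earliest visible damage is log position 6 — 'stage result 0' rather than the intended 'level 2, partial 0'.
Call chain: main.
First divergence: position 6 — the shown line 'stage result 0' should read 'level 2, partial 0'.
Intended log window:
  4: audit_lot done: 2
  5: combined inputs 2 / 2
  6: level 2, partial 0
  7: level 1, partial 2
Execution walk:
  audit_lot([12, 2, 4, 5, 4]) -> 2  [called from scan_readings, line 18]
  locate_pivot(2, 0) -> 0  [called from scan_readings, line 21]
  scan_readings([12, 2, 4, 5, 4]) -> 0  [called from main, line 27]
Log origin:
  1: logged in main at line 26
  2: logged in scan_readings at line 17
  3: logged in audit_lot at line 8
  4: logged in audit_lot at line 13
  5: logged in scan_readings at line 20
  6: logged in main at line 28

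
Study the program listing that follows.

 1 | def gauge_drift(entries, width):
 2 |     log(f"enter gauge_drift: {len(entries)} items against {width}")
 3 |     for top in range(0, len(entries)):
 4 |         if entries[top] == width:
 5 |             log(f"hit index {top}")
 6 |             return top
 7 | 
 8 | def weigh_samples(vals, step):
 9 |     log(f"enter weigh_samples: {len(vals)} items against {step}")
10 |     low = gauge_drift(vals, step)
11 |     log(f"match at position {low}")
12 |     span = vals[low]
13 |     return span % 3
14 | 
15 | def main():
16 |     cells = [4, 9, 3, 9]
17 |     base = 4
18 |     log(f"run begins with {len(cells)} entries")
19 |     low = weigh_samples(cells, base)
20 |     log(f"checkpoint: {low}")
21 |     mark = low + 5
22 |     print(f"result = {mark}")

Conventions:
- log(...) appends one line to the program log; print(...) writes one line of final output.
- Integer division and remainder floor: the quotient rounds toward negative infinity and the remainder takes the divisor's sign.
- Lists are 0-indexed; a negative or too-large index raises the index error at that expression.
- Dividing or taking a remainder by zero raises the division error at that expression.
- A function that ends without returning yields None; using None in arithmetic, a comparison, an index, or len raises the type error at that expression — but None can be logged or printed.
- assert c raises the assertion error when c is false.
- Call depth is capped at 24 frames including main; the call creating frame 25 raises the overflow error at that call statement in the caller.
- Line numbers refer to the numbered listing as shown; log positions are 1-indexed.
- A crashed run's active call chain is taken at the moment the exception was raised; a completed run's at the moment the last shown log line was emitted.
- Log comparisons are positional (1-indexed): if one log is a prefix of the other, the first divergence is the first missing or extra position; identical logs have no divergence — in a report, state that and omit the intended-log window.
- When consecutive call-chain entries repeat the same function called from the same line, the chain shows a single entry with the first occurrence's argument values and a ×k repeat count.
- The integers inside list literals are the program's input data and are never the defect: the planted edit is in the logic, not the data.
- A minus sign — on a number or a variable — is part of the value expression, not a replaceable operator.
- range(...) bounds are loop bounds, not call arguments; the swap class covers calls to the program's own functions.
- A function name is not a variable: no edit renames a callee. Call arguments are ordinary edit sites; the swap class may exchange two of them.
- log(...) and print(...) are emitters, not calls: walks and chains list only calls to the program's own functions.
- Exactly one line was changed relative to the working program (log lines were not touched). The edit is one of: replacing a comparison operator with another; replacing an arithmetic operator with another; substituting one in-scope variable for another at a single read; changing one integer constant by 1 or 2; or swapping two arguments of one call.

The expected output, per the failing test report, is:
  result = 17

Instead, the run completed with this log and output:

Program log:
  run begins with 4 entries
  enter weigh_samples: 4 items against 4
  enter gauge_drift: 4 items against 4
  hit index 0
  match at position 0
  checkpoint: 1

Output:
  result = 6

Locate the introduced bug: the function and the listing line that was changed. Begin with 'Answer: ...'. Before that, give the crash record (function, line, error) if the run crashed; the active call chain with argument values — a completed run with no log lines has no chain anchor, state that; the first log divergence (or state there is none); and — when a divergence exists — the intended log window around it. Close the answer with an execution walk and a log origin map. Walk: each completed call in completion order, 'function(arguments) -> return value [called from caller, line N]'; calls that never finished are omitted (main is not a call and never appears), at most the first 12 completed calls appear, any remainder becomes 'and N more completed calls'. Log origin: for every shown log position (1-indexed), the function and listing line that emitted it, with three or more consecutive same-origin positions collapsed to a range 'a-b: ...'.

Answer: the defect is in weigh_samples at line 13.
Key fact: At log position 6 the runs split — shown 'checkpoint: 1', but the working version logs 'checkpoint: 12'.
Call chain: main.
First divergence: at position 6 the run shows 'checkpoint: 1' where the working version logs 'checkpoint: 12'.
Intended log window:
  4: hit index 0
  5: match at position 0
  6: checkpoint: 12
Execution walk:
  gauge_drift([4, 9, 3, 9], 4) -> 0  [called from weigh_samples, line 10]
  weigh_samples([4, 9, 3, 9], 4) -> 1  [called from main, line 19]
Log origin:
  1 — main, line 18
  2 — weigh_samples, line 9
  3 — gauge_drift, line 2
  4 — gauge_drift, line 5
  5 — weigh_samples, line 11
  6 — main, line 20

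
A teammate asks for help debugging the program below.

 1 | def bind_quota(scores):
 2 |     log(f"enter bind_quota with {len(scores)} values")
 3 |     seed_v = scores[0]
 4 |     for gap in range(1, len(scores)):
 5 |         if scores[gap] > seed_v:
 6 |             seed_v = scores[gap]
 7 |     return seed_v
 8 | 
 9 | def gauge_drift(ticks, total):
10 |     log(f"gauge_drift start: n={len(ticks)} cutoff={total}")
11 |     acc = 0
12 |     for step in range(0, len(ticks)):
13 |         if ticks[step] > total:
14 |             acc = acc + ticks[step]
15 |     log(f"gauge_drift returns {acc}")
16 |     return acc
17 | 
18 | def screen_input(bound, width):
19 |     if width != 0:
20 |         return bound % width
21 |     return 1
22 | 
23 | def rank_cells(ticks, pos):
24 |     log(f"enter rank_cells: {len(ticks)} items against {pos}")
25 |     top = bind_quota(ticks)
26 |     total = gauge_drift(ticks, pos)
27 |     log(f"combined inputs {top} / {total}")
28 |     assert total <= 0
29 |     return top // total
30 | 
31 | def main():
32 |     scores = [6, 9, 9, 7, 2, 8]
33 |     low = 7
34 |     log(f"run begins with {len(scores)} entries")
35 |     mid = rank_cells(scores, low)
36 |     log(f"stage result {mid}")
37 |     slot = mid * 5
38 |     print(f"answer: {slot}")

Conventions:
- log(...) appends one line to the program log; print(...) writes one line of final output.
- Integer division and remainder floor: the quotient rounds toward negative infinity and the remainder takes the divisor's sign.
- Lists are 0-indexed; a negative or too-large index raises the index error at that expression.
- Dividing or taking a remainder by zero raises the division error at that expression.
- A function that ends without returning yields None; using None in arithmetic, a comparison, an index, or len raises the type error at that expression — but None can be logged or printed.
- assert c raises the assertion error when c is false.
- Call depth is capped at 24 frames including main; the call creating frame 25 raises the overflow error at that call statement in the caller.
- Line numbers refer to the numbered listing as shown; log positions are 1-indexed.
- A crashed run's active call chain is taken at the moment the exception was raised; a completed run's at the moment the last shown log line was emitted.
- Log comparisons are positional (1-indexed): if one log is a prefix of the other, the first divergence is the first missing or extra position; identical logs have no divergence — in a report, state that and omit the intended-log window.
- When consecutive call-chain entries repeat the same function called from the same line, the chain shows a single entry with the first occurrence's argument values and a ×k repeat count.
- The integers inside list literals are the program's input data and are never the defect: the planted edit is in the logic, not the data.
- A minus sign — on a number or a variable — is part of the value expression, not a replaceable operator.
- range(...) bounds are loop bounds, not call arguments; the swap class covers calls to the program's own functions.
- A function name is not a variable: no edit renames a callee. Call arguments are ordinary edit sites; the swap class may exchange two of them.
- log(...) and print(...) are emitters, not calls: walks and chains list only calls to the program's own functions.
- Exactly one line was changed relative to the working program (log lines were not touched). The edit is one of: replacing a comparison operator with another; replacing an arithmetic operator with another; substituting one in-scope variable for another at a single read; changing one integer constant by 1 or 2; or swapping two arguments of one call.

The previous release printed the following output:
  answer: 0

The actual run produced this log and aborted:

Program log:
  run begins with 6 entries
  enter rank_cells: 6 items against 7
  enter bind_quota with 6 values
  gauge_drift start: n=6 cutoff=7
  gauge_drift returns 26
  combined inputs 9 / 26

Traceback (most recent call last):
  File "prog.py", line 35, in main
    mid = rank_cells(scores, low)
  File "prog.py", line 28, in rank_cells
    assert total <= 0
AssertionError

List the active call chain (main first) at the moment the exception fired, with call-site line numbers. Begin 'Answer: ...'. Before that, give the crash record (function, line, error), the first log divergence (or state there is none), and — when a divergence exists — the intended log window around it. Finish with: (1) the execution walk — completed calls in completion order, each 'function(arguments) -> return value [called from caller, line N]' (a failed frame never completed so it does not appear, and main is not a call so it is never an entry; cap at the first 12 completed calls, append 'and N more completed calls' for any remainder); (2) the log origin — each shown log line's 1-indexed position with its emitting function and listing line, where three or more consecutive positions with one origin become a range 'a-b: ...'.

Answer: main -> rank_cells (called at line 35).
Core observation: The shown log is a 6-line prefix of the intended one, whose next entry is 'stage result 0'.
Crash: rank_cells, line 28, AssertionError.
First divergence: position 7 — after 6 matching lines the faulty run goes silent; intended next line 'stage result 0'.
Intended log window:
  5: gauge_drift returns 26
  6: combined inputs 9 / 26
  7: stage result 0
Execution walk:
  bind_quota([6, 9, 9, 7, 2, 8]) -> 9  [called from rank_cells, line 25]
  gauge_drift([6, 9, 9, 7, 2, 8], 7) -> 26  [called from rank_cells, line 26]
Origin of each log line:
  1: emitted by main (line 34)
  2: emitted by rank_cells (line 24)
  3: emitted by bind_quota (line 2)
  4: emitted by gauge_drift (line 10)
  5: emitted by gauge_drift (line 15)
  6: emitted by rank_cells (line 27)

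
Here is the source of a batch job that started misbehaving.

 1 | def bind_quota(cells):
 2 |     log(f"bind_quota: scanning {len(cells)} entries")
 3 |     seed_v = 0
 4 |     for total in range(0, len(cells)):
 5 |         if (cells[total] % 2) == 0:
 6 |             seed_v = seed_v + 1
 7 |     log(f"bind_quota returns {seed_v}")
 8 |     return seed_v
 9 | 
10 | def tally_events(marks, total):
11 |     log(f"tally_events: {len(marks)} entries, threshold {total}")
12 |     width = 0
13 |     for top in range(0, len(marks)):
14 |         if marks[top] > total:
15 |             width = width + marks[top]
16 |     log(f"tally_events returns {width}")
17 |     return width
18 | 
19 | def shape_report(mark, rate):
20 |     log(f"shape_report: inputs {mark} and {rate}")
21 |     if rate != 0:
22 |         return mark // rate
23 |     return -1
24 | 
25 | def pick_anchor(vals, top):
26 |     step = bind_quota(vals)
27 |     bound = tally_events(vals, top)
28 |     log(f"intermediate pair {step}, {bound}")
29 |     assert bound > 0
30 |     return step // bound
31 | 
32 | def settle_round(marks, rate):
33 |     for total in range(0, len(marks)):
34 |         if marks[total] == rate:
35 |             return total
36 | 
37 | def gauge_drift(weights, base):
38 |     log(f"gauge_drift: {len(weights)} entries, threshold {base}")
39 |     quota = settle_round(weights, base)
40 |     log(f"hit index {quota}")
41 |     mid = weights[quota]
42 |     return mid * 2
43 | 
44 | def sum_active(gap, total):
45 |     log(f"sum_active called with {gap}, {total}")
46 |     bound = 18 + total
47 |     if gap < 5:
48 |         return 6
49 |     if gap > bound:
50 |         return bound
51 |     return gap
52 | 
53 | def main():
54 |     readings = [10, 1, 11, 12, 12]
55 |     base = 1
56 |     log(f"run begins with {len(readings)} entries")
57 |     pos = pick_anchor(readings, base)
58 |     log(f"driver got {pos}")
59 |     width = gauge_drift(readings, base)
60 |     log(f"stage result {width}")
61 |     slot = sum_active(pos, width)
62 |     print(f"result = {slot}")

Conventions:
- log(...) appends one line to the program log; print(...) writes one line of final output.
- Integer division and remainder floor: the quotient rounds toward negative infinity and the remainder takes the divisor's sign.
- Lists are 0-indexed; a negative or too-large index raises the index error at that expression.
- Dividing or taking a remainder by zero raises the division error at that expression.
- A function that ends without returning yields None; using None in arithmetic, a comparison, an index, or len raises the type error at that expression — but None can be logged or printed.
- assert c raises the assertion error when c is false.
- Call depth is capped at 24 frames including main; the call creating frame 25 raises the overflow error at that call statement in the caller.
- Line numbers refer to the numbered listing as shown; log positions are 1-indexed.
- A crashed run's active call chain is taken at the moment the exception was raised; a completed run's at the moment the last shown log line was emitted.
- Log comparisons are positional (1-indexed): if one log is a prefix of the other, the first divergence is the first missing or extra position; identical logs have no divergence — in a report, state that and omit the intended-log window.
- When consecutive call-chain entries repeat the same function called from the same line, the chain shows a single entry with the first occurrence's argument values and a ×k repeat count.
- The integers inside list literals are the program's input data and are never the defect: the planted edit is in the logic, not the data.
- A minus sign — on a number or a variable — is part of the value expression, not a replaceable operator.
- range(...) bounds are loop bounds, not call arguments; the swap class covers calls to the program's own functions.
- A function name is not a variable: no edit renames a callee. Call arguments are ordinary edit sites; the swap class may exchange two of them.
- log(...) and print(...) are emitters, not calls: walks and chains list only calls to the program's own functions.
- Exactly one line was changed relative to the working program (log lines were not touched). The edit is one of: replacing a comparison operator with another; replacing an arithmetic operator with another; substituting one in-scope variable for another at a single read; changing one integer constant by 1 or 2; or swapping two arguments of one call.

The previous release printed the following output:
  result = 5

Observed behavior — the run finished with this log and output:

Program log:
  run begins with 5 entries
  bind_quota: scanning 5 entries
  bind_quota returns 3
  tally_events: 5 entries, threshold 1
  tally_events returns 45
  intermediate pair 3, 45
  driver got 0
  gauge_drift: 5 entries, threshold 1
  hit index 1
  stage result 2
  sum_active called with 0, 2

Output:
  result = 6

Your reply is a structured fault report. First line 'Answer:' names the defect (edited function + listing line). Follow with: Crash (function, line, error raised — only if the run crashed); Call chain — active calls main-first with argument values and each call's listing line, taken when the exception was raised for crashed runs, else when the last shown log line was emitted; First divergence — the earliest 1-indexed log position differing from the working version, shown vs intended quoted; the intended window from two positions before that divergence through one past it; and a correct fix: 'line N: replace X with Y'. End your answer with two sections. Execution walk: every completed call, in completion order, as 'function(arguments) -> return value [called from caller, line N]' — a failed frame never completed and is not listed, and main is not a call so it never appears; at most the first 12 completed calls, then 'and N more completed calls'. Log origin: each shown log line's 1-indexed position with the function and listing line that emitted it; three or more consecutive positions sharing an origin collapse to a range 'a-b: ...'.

Answer: the defect is in sum_active at line 48.
Key fact: Every logged value matches the working version; the printed result is what differs.
Call chain: main -> sum_active(0, 2) (called at line 61).
First divergence: there is none — every log position agrees.
Execution walk:
  bind_quota([10, 1, 11, 12, 12]) -> 3  [called from pick_anchor, line 26]
  tally_events([10, 1, 11, 12, 12], 1) -> 45  [called from pick_anchor, line 27]
  pick_anchor([10, 1, 11, 12, 12], 1) -> 0  [called from main, line 57]
  settle_round([10, 1, 11, 12, 12], 1) -> 1  [called from gauge_drift, line 39]
  gauge_drift([10, 1, 11, 12, 12], 1) -> 2  [called from main, line 59]
  sum_active(0, 2) -> 6  [called from main, line 61]
Log origins:
  1: emitted by main (line 56)
  2: emitted by bind_quota (line 2)
  3: emitted by bind_quota (line 7)
  4: emitted by tally_events (line 11)
  5: emitted by tally_events (line 16)
  6: emitted by pick_anchor (line 28)
  7: emitted by main (line 58)
  8: emitted by gauge_drift (line 38)
  9: emitted by gauge_drift (line 40)
  10: emitted by main (line 60)
  11: emitted by sum_active (line 45)
A correct fix: line 48: replace `6` with `5`.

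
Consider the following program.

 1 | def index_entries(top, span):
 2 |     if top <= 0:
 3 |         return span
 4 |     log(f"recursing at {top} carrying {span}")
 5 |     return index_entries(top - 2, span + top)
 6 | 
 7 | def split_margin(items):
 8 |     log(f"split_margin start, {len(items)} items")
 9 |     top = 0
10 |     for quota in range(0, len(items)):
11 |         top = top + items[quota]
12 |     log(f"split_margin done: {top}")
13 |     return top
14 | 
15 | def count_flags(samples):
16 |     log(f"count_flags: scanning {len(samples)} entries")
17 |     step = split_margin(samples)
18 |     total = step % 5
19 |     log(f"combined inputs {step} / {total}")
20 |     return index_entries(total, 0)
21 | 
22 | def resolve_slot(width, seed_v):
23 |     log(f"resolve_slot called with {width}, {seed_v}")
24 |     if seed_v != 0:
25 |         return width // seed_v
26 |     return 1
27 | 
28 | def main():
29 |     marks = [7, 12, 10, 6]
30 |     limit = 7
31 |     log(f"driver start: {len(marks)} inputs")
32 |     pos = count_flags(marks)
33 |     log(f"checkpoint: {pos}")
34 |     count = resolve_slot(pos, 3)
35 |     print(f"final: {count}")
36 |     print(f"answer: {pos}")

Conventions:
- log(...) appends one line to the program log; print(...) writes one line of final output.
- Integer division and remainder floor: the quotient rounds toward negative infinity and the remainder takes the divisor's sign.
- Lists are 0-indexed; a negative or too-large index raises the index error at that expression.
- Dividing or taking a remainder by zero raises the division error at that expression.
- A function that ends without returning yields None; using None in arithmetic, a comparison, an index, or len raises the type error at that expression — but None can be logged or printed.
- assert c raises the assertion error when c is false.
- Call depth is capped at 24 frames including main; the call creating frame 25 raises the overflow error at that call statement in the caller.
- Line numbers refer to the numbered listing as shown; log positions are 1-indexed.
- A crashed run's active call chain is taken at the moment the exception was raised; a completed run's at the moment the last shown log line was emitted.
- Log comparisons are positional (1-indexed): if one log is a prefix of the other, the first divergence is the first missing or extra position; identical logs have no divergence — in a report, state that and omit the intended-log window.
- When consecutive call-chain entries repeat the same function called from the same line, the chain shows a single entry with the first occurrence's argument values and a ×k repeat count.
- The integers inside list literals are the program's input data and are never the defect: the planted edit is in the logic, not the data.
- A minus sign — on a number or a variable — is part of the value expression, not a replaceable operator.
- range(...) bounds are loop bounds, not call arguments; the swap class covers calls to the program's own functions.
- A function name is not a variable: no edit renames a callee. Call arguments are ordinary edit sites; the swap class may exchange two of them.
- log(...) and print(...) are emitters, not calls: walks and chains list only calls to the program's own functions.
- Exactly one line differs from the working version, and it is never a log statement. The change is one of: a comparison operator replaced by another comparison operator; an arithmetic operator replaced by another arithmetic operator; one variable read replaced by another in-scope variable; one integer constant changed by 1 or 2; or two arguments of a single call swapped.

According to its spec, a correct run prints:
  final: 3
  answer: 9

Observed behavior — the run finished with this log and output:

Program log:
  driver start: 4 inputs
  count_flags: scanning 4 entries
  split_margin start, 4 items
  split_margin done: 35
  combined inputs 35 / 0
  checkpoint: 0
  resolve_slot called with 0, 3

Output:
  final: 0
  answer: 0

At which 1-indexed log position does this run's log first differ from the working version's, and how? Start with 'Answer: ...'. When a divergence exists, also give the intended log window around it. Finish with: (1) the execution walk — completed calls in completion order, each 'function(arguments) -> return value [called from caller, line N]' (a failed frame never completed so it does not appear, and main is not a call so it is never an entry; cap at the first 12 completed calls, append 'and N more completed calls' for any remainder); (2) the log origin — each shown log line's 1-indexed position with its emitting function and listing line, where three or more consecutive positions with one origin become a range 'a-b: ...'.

Answer: position 5; shown 'combined inputs 35 / 0' vs intended 'combined inputs 35 / 5'.
Intended log window:
  3: split_margin start, 4 items
  4: split_margin done: 35
  5: combined inputs 35 / 5
  6: recursing at 5 carrying 0
Execution walk:
  split_margin([7, 12, 10, 6]) -> 35  [called from count_flags, line 17]
  index_entries(0, 0) -> 0  [called from count_flags, line 20]
  count_flags([7, 12, 10, 6]) -> 0  [called from main, line 32]
  resolve_slot(0, 3) -> 0  [called from main, line 34]
Log line origins:
  1: logged in main at line 31
  2: logged in count_flags at line 16
  3: logged in split_margin at line 8
  4: logged in split_margin at line 12
  5: logged in count_flags at line 19
  6: logged in main at line 33
  7: logged in resolve_slot at line 23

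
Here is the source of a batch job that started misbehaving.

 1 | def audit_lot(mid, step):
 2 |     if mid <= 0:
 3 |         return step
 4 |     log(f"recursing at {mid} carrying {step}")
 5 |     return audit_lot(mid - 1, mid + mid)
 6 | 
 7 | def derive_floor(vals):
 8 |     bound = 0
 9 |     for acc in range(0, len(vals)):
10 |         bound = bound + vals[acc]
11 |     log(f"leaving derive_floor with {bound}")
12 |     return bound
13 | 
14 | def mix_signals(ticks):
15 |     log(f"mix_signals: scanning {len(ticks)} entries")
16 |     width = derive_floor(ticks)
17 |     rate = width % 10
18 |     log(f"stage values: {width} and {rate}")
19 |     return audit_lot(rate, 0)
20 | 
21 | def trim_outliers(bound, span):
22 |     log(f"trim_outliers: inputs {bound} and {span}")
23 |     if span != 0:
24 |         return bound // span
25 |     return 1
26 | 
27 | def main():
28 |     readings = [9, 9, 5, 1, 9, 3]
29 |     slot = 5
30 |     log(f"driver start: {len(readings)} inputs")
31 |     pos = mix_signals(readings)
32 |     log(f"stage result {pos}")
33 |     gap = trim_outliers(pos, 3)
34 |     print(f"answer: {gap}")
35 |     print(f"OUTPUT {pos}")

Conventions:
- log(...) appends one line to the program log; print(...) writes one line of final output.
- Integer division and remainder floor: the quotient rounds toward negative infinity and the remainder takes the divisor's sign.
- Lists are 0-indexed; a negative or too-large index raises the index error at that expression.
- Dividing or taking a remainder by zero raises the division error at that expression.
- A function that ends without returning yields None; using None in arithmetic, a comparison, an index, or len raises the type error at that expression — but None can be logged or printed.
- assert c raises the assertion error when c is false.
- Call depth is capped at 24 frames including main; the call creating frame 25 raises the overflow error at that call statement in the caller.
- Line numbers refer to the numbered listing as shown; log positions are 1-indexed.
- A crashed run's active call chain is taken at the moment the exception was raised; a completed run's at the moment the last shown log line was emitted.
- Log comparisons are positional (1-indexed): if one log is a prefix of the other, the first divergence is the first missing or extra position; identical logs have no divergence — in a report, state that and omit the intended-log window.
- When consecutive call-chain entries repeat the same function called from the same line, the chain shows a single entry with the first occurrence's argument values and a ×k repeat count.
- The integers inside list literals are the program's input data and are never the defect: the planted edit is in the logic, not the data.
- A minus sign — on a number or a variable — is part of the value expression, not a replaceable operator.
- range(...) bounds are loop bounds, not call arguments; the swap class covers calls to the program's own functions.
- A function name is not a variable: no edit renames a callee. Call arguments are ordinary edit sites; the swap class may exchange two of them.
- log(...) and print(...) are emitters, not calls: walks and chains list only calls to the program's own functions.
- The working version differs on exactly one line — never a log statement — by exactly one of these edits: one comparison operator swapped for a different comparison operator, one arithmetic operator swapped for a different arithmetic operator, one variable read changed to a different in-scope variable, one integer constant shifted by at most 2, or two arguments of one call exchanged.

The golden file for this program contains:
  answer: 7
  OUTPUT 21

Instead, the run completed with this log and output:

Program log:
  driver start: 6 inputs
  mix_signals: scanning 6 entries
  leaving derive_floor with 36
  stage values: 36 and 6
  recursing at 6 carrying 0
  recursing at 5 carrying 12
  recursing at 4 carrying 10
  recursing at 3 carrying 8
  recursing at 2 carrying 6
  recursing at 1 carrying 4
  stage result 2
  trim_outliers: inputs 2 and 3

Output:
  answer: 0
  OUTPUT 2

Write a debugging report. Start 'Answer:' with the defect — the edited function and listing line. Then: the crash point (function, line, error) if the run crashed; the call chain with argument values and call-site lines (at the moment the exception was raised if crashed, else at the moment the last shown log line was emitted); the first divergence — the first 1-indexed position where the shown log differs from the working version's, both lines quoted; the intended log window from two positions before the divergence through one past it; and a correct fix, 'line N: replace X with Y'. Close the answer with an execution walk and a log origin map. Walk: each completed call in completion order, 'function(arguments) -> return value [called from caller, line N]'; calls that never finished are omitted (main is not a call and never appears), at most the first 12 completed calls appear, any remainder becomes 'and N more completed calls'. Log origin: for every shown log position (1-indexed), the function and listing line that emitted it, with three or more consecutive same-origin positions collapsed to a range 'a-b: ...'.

Answer: the defect is in audit_lot at line 5.
Core observation: Log line 6 is where behavior first shows: 'recursing at 5 carrying 12' appears instead of 'recursing at 5 carrying 6'.
Call chain: main -> trim_outliers(2, 3) (called at line 33).
First divergence: position 6 — the shown line 'recursing at 5 carrying 12' should read 'recursing at 5 carrying 6'.
Intended log window:
  4: stage values: 36 and 6
  5: recursing at 6 carrying 0
  6: recursing at 5 carrying 6
  7: recursing at 4 carrying 11
Execution walk:
  derive_floor([9, 9, 5, 1, 9, 3]) -> 36  [called from mix_signals, line 16]
  audit_lot(0, 2) -> 2  [called from audit_lot, line 5]
  audit_lot(1, 4) -> 2  [called from audit_lot, line 5]
  audit_lot(2, 6) -> 2  [called from audit_lot, line 5]
  audit_lot(3, 8) -> 2  [called from audit_lot, line 5]
  audit_lot(4, 10) -> 2  [called from audit_lot, line 5]
  audit_lot(5, 12) -> 2  [called from audit_lot, line 5]
  audit_lot(6, 0) -> 2  [called from mix_signals, line 19]
  mix_signals([9, 9, 5, 1, 9, 3]) -> 2  [called from main, line 31]
  trim_outliers(2, 3) -> 0  [called from main, line 33]
Log line origins:
  1: logged in main at line 30
  2: logged in mix_signals at line 15
  3: logged in derive_floor at line 11
  4: logged in mix_signals at line 18
  5-10: logged in audit_lot at line 4
  11: logged in main at line 32
  12: logged in trim_outliers at line 22
A correct fix: line 5: replace `mid + mid` with `step + mid`.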